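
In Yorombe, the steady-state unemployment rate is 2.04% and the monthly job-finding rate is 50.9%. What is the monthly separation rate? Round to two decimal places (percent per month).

Separation rate ≈ 1.06% per month.

From u* = s/(s+f): s = u·f/(1−u).
s = 0.0204 × 50.9 / (1 − 0.0204) = 1.0384 / 0.9796 ≈ 1.06% per month.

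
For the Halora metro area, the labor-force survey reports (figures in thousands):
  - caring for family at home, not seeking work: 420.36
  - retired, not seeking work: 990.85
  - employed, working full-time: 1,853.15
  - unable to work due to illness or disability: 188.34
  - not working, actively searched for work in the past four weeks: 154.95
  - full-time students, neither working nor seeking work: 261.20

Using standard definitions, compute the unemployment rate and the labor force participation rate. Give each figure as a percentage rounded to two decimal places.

Employed = 1,853.15 thousand.
Unemployed = 154.95 thousand.
Labor force = 1,853.15 + 154.95 = 2,008.10 thousand.
Not in labor force = 420.36 + 990.85 + 188.34 + 261.20 = 1,860.75 thousand (those not working and not actively searching are outside the labor force).
Civilian working-age population = 2,008.10 + 1,860.75 = 3,868.85 thousand.
Unemployment rate = 154.95 / 2,008.10 = 7.72%.
Labor force participation rate = 2,008.10 / 3,868.85 = 51.90%.

Unemployment rate ≈ 7.72%; labor force participation rate ≈ 51.90%.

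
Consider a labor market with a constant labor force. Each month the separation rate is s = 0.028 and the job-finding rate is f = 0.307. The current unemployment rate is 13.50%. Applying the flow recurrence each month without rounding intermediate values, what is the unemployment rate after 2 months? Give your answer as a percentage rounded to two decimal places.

With a fixed labor force, u_{t+1} = u_t + s·(1−u_t) − f·u_t = u_t·(1−s−f) + s.
Here 1−s−f = 0.665 and s = 0.028.
u_1 = 0.135000 × 0.665 + 0.028 = 0.117775.
u_2 = 0.117775 × 0.665 + 0.028 = 0.106320.

Unemployment rate after two months ≈ 10.63%.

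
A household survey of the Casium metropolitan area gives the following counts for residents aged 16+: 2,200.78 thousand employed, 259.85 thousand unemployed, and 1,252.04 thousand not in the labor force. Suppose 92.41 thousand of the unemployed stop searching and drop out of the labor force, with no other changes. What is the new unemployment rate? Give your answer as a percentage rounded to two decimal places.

Initially, labor force = 2,200.78 + 259.85 = 2,460.63 thousand, so u = 259.85/2,460.63 = 10.56%.
After the change, unemployed and labor force both fall by 92.41 → E = 2,200.78, U = 167.44, labor force = 2,368.22 thousand.
New unemployment rate = 167.44 / 2,368.22 = 7.07%.

New unemployment rate ≈ 7.07%.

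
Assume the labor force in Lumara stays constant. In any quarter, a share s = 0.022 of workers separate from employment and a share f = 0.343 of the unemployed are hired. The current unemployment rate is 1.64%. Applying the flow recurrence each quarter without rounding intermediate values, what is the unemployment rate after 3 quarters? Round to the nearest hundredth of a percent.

With a fixed labor force, u_{t+1} = u_t + s·(1−u_t) − f·u_t = u_t·(1−s−f) + s.
Here 1−s−f = 0.635 and s = 0.022.
u_1 = 0.016400 × 0.635 + 0.022 = 0.032414.
u_2 = 0.032414 × 0.635 + 0.022 = 0.042583.
u_3 = 0.042583 × 0.635 + 0.022 = 0.049040.

Unemployment rate after three quarters ≈ 4.90%.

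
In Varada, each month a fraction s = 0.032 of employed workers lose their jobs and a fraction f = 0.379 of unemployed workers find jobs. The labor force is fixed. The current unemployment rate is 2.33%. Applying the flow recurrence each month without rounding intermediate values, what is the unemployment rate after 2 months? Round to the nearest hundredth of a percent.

With a fixed labor force, u_{t+1} = u_t + s·(1−u_t) − f·u_t = u_t·(1−s−f) + s.
Here 1−s−f = 0.589 and s = 0.032.
u_1 = 0.023300 × 0.589 + 0.032 = 0.045724.
u_2 = 0.045724 × 0.589 + 0.032 = 0.058931.

Unemployment rate after two months ≈ 5.89%.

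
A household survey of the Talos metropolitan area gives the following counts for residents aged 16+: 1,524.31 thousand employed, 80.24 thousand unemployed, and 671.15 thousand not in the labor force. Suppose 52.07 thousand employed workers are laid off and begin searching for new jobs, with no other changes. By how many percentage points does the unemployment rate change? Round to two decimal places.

The unemployment rate changes by +3.25 percentage points.

Initially, labor force = 1,524.31 + 80.24 = 1,604.55 thousand, so u = 80.24/1,604.55 = 5.00%.
After the change, employed falls and unemployed rises by 52.07; labor force unchanged → E = 1,472.24, U = 132.31, labor force = 1,604.55 thousand.
New unemployment rate = 132.31 / 1,604.55 = 8.25%.
Change = 8.25% − 5.00% = +3.25 percentage points.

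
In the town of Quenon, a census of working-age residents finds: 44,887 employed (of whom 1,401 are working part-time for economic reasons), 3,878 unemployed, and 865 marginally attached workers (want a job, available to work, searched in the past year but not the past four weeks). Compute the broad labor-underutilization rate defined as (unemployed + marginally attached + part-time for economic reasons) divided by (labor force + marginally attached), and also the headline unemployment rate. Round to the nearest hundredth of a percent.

Labor force = 44,887 + 3,878 = 48,765.
Numerator = 3,878 + 865 + 1,401 = 6,144.
Denominator = 48,765 + 865 = 49,630.
Broad rate = 6,144 / 49,630 = 12.38%.
Headline unemployment rate = 3,878 / 48,765 = 7.95%.

Broad underutilization rate ≈ 12.38%; headline unemployment rate ≈ 7.95%.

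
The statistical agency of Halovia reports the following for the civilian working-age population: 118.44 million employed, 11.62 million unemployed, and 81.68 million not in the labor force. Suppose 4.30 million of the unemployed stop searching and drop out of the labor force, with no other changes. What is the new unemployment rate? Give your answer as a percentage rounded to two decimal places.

New unemployment rate ≈ 5.82%.

Initially, labor force = 118.44 + 11.62 = 130.06 million, so u = 11.62/130.06 = 8.93%.
After the change, unemployed and labor force both fall by 4.30 → E = 118.44, U = 7.32, labor force = 125.76 million.
New unemployment rate = 7.32 / 125.76 = 5.82%.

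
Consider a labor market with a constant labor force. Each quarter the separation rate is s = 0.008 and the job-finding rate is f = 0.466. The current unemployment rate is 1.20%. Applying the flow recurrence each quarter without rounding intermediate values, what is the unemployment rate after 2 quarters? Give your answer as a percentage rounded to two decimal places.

With a fixed labor force, u_{t+1} = u_t + s·(1−u_t) − f·u_t = u_t·(1−s−f) + s.
Here 1−s−f = 0.526 and s = 0.008.
u_1 = 0.012000 × 0.526 + 0.008 = 0.014312.
u_2 = 0.014312 × 0.526 + 0.008 = 0.015528.

Unemployment rate after two quarters ≈ 1.55%.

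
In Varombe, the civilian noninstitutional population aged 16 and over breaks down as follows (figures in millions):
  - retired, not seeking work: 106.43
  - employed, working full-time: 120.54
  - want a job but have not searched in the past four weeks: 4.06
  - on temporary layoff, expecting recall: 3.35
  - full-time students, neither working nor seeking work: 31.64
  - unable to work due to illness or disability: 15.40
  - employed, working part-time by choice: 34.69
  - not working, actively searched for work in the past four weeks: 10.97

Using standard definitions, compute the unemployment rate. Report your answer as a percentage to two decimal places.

Employed = 120.54 + 34.69 = 155.23 million.
Unemployed = 3.35 + 10.97 = 14.32 million (jobless and actively searching, or on temporary layoff).
Labor force = 155.23 + 14.32 = 169.55 million.
Unemployment rate = 14.32 / 169.55 = 8.45%.

Unemployment rate ≈ 8.45%.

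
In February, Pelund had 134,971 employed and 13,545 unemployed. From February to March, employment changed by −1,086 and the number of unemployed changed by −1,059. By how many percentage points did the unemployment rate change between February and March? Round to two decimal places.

February: labor force = 134,971 + 13,545 = 148,516; u = 13,545/148,516 = 9.12%.
March: labor force = 133,885 + 12,486 = 146,371; u = 12,486/146,371 = 8.53%.
Change = 8.53% − 9.12% = −0.59 pp.

The unemployment rate changed by −0.59 percentage points.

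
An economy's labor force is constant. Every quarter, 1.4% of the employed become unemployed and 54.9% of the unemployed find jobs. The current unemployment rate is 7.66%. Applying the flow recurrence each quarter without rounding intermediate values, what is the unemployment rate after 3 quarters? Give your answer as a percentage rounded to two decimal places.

Unemployment rate after three quarters ≈ 2.92%.

With a fixed labor force, u_{t+1} = u_t + s·(1−u_t) − f·u_t = u_t·(1−s−f) + s.
Here 1−s−f = 0.437 and s = 0.014.
u_1 = 0.076600 × 0.437 + 0.014 = 0.047474.
u_2 = 0.047474 × 0.437 + 0.014 = 0.034746.
u_3 = 0.034746 × 0.437 + 0.014 = 0.029184.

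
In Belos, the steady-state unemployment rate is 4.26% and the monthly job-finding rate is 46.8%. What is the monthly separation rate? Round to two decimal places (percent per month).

From u* = s/(s+f): s = u·f/(1−u).
s = 0.0426 × 46.8 / (1 − 0.0426) = 1.9937 / 0.9574 ≈ 2.08% per month.

Separation rate ≈ 2.08% per month.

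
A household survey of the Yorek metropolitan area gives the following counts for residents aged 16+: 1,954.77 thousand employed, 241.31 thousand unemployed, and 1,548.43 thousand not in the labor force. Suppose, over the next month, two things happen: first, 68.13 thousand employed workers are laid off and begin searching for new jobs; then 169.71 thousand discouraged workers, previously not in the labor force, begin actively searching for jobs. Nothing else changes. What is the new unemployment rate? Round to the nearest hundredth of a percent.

Initially, labor force = 1,954.77 + 241.31 = 2,196.08 thousand, so u = 241.31/2,196.08 = 10.99%.
After the first change, employed falls and unemployed rises by 68.13; labor force unchanged → E = 1,886.64, U = 309.44, labor force = 2,196.08 thousand.
After the second change, unemployed and labor force both rise by 169.71 → E = 1,886.64, U = 479.15, labor force = 2,365.79 thousand.
New unemployment rate = 479.15 / 2,365.79 = 20.25%.

New unemployment rate ≈ 20.25%.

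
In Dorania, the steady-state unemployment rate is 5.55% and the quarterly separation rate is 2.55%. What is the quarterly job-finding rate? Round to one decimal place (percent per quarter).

From u* = s/(s+f): f = s·(1−u)/u.
f = 2.55 × (1 − 0.0555) / 0.0555 = 2.4085 / 0.0555 ≈ 43.4% per quarter.

Job-finding rate ≈ 43.4% per quarter.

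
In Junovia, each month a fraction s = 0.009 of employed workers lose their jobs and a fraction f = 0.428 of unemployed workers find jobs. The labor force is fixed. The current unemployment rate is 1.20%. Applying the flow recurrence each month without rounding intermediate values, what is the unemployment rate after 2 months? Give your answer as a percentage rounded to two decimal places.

With a fixed labor force, u_{t+1} = u_t + s·(1−u_t) − f·u_t = u_t·(1−s−f) + s.
Here 1−s−f = 0.563 and s = 0.009.
u_1 = 0.012000 × 0.563 + 0.009 = 0.015756.
u_2 = 0.015756 × 0.563 + 0.009 = 0.017871.

Unemployment rate after two months ≈ 1.79%.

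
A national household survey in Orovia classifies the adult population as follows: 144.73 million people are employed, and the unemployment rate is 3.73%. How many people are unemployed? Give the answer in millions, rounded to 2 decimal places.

About 5.61 million are unemployed.

Let U be the number unemployed. The labor force is E + U, and U/(E+U) = 0.0373.
So U = 0.0373 × 144.73 / (1 − 0.0373) = 5.3984 / 0.9627 ≈ 5.61 million.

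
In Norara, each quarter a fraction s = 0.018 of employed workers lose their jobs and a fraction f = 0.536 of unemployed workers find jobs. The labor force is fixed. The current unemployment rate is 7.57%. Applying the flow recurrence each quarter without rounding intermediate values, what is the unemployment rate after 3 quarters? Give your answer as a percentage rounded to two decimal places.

With a fixed labor force, u_{t+1} = u_t + s·(1−u_t) − f·u_t = u_t·(1−s−f) + s.
Here 1−s−f = 0.446 and s = 0.018.
u_1 = 0.075700 × 0.446 + 0.018 = 0.051762.
u_2 = 0.051762 × 0.446 + 0.018 = 0.041086.
u_3 = 0.041086 × 0.446 + 0.018 = 0.036324.

Unemployment rate after three quarters ≈ 3.63%.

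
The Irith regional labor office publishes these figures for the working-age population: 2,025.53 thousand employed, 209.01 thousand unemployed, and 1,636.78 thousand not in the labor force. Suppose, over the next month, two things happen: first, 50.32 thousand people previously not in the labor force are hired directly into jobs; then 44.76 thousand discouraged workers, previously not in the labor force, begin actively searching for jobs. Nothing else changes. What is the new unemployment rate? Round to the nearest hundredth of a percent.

New unemployment rate ≈ 10.89%.

Initially, labor force = 2,025.53 + 209.01 = 2,234.54 thousand, so u = 209.01/2,234.54 = 9.35%.
After the first change, employed and labor force both rise by 50.32; unemployed unchanged → E = 2,075.85, U = 209.01, labor force = 2,284.86 thousand.
After the second change, unemployed and labor force both rise by 44.76 → E = 2,075.85, U = 253.77, labor force = 2,329.62 thousand.
New unemployment rate = 253.77 / 2,329.62 = 10.89%.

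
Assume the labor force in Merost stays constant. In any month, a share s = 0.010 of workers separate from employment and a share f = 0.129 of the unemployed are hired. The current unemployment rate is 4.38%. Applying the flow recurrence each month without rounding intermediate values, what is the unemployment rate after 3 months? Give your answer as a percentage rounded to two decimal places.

Unemployment rate after three months ≈ 5.40%.

With a fixed labor force, u_{t+1} = u_t + s·(1−u_t) − f·u_t = u_t·(1−s−f) + s.
Here 1−s−f = 0.861 and s = 0.010.
u_1 = 0.043800 × 0.861 + 0.010 = 0.047712.
u_2 = 0.047712 × 0.861 + 0.010 = 0.051080.
u_3 = 0.051080 × 0.861 + 0.010 = 0.053980.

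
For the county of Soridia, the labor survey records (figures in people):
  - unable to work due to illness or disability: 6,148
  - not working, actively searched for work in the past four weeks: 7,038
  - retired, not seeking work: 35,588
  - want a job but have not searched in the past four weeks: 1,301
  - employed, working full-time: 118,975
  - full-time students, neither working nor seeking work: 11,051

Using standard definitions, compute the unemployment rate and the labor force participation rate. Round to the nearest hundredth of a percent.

Unemployment rate ≈ 5.59%; labor force participation rate ≈ 69.97%.

Employed = 118,975.
Unemployed = 7,038.
Labor force = 118,975 + 7,038 = 126,013.
Not in labor force = 6,148 + 35,588 + 1,301 + 11,051 = 54,088 (those not working and not actively searching are outside the labor force — including those who want a job but have given up searching).
Civilian working-age population = 126,013 + 54,088 = 180,101.
Unemployment rate = 7,038 / 126,013 = 5.59%.
Labor force participation rate = 126,013 / 180,101 = 69.97%.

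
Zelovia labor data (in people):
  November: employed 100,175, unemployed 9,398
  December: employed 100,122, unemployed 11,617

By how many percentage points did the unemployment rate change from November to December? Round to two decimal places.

November: labor force = 100,175 + 9,398 = 109,573; u = 9,398/109,573 = 8.58%.
December: labor force = 100,122 + 11,617 = 111,739; u = 11,617/111,739 = 10.40%.
Change = 10.40% − 8.58% = +1.82 pp.

The unemployment rate changed by +1.82 percentage points.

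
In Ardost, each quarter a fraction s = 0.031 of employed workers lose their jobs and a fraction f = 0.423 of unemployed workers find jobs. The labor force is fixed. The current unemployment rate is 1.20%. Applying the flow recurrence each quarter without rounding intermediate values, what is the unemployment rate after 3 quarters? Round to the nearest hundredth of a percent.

With a fixed labor force, u_{t+1} = u_t + s·(1−u_t) − f·u_t = u_t·(1−s−f) + s.
Here 1−s−f = 0.546 and s = 0.031.
u_1 = 0.012000 × 0.546 + 0.031 = 0.037552.
u_2 = 0.037552 × 0.546 + 0.031 = 0.051503.
u_3 = 0.051503 × 0.546 + 0.031 = 0.059121.

Unemployment rate after three quarters ≈ 5.91%.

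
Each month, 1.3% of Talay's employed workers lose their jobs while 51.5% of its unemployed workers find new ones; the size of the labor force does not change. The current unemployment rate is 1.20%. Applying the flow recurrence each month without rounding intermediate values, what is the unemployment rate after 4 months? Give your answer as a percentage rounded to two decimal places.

Unemployment rate after four months ≈ 2.40%.

With a fixed labor force, u_{t+1} = u_t + s·(1−u_t) − f·u_t = u_t·(1−s−f) + s.
Here 1−s−f = 0.472 and s = 0.013.
u_1 = 0.012000 × 0.472 + 0.013 = 0.018664.
u_2 = 0.018664 × 0.472 + 0.013 = 0.021809.
u_3 = 0.021809 × 0.472 + 0.013 = 0.023294.
u_4 = 0.023294 × 0.472 + 0.013 = 0.023995.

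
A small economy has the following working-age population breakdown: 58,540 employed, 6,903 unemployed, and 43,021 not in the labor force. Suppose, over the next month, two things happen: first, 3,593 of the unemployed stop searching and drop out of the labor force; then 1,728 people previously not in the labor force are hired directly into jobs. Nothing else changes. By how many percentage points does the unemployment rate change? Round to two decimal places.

Initially, labor force = 58,540 + 6,903 = 65,443, so u = 6,903/65,443 = 10.55%.
After the first change, unemployed and labor force both fall by 3,593 → E = 58,540, U = 3,310, labor force = 61,850.
After the second change, employed and labor force both rise by 1,728; unemployed unchanged → E = 60,268, U = 3,310, labor force = 63,578.
New unemployment rate = 3,310 / 63,578 = 5.21%.
Change = 5.21% − 10.55% = −5.34 percentage points.

The unemployment rate changes by −5.34 percentage points.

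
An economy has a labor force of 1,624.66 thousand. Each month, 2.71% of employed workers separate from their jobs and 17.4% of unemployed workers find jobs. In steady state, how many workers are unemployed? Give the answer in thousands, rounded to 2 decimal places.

Steady-state unemployment rate u* = s/(s+f) = 2.71/(2.71+17.4) = 0.134759.
Unemployed = u* × labor force = 0.134759 × 1,624.66 ≈ 218.94 thousand.

About 218.94 thousand are unemployed in steady state.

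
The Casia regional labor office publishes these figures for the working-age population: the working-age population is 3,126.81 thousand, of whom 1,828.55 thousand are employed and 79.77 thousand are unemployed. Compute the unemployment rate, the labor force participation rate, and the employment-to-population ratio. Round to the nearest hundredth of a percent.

Labor force = employed + unemployed = 1,828.55 + 79.77 = 1,908.32 thousand.
Unemployment rate = 79.77 / 1,908.32 = 4.18%.
Labor force participation rate = 1,908.32 / 3,126.81 = 61.03%.
Employment-population ratio = 1,828.55 / 3,126.81 = 58.48%.

Unemployment rate ≈ 4.18%; labor force participation rate ≈ 61.03%; employment-population ratio ≈ 58.48%.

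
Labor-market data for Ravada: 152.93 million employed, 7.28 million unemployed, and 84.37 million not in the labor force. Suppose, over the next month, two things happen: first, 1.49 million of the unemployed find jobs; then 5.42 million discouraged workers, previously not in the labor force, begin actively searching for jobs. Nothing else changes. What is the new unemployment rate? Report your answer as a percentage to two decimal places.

Initially, labor force = 152.93 + 7.28 = 160.21 million, so u = 7.28/160.21 = 4.54%.
After the first change, unemployed falls and employed rises by 1.49; labor force unchanged → E = 154.42, U = 5.79, labor force = 160.21 million.
After the second change, unemployed and labor force both rise by 5.42 → E = 154.42, U = 11.21, labor force = 165.63 million.
New unemployment rate = 11.21 / 165.63 = 6.77%.

New unemployment rate ≈ 6.77%.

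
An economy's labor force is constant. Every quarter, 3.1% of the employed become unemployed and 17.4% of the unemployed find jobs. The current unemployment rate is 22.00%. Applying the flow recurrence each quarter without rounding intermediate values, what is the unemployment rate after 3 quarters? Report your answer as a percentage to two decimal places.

With a fixed labor force, u_{t+1} = u_t + s·(1−u_t) − f·u_t = u_t·(1−s−f) + s.
Here 1−s−f = 0.795 and s = 0.031.
u_1 = 0.220000 × 0.795 + 0.031 = 0.205900.
u_2 = 0.205900 × 0.795 + 0.031 = 0.194691.
u_3 = 0.194691 × 0.795 + 0.031 = 0.185779.

Unemployment rate after three quarters ≈ 18.58%.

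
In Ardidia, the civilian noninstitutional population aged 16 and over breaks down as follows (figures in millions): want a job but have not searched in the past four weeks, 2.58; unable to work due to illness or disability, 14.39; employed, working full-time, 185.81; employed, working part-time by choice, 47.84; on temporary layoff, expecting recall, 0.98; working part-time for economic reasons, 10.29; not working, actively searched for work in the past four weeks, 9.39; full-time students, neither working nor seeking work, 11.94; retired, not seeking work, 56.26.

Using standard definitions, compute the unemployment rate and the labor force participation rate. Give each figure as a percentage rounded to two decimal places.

Employed = 185.81 + 47.84 + 10.29 = 243.94 million (anyone who worked, including part-time for economic reasons, counts as employed).
Unemployed = 0.98 + 9.39 = 10.37 million (jobless and actively searching, or on temporary layoff).
Labor force = 243.94 + 10.37 = 254.31 million.
Not in labor force = 2.58 + 14.39 + 11.94 + 56.26 = 85.17 million (those not working and not actively searching are outside the labor force — including those who want a job but have given up searching).
Civilian working-age population = 254.31 + 85.17 = 339.48 million.
Unemployment rate = 10.37 / 254.31 = 4.08%.
Labor force participation rate = 254.31 / 339.48 = 74.91%.

Unemployment rate ≈ 4.08%; labor force participation rate ≈ 74.91%.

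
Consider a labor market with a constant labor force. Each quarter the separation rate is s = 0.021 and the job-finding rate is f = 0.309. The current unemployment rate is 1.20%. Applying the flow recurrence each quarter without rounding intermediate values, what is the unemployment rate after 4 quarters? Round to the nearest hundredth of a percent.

With a fixed labor force, u_{t+1} = u_t + s·(1−u_t) − f·u_t = u_t·(1−s−f) + s.
Here 1−s−f = 0.670 and s = 0.021.
u_1 = 0.012000 × 0.670 + 0.021 = 0.029040.
u_2 = 0.029040 × 0.670 + 0.021 = 0.040457.
u_3 = 0.040457 × 0.670 + 0.021 = 0.048106.
u_4 = 0.048106 × 0.670 + 0.021 = 0.053231.

Unemployment rate after four quarters ≈ 5.32%.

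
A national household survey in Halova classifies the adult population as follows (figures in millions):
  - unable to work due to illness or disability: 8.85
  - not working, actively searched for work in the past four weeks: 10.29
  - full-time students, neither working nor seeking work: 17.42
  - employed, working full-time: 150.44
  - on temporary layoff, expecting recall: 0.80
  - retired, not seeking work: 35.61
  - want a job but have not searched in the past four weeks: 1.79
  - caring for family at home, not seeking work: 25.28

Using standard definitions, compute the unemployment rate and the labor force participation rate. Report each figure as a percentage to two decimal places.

Employed = 150.44 million.
Unemployed = 10.29 + 0.80 = 11.09 million (jobless and actively searching, or on temporary layoff).
Labor force = 150.44 + 11.09 = 161.53 million.
Not in labor force = 8.85 + 17.42 + 35.61 + 1.79 + 25.28 = 88.95 million (those not working and not actively searching are outside the labor force — including those who want a job but have given up searching).
Civilian working-age population = 161.53 + 88.95 = 250.48 million.
Unemployment rate = 11.09 / 161.53 = 6.87%.
Labor force participation rate = 161.53 / 250.48 = 64.49%.

Unemployment rate ≈ 6.87%; labor force participation rate ≈ 64.49%.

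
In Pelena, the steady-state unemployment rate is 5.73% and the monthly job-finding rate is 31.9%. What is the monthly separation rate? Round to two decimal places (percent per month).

From u* = s/(s+f): s = u·f/(1−u).
s = 0.0573 × 31.9 / (1 − 0.0573) = 1.8279 / 0.9427 ≈ 1.94% per month.

Separation rate ≈ 1.94% per month.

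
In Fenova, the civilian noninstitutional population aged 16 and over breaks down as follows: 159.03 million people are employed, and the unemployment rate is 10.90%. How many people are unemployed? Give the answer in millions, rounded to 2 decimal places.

Let U be the number unemployed. The labor force is E + U, and U/(E+U) = 0.1090.
So U = 0.1090 × 159.03 / (1 − 0.1090) = 17.3343 / 0.8910 ≈ 19.45 million.

About 19.45 million are unemployed.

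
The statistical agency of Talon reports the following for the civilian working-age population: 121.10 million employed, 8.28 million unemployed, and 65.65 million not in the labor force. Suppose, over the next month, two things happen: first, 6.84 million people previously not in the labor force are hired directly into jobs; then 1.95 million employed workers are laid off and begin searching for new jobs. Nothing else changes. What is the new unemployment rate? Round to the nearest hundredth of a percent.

New unemployment rate ≈ 7.51%.

Initially, labor force = 121.10 + 8.28 = 129.38 million, so u = 8.28/129.38 = 6.40%.
After the first change, employed and labor force both rise by 6.84; unemployed unchanged → E = 127.94, U = 8.28, labor force = 136.22 million.
After the second change, employed falls and unemployed rises by 1.95; labor force unchanged → E = 125.99, U = 10.23, labor force = 136.22 million.
New unemployment rate = 10.23 / 136.22 = 7.51%.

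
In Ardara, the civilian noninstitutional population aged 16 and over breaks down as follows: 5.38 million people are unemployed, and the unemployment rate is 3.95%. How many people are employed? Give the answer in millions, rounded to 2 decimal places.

About 130.82 million are employed.

Labor force = U / u = 5.38 / 0.0395 ≈ 136.20 million.
Employed = labor force − unemployed = 136.20 − 5.38 = 130.82 million.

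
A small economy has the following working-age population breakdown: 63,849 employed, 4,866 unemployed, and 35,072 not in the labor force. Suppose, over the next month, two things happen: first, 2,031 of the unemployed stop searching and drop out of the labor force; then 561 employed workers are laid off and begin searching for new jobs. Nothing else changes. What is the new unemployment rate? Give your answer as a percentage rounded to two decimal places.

New unemployment rate ≈ 5.09%.

Initially, labor force = 63,849 + 4,866 = 68,715, so u = 4,866/68,715 = 7.08%.
After the first change, unemployed and labor force both fall by 2,031 → E = 63,849, U = 2,835, labor force = 66,684.
After the second change, employed falls and unemployed rises by 561; labor force unchanged → E = 63,288, U = 3,396, labor force = 66,684.
New unemployment rate = 3,396 / 66,684 = 5.09%.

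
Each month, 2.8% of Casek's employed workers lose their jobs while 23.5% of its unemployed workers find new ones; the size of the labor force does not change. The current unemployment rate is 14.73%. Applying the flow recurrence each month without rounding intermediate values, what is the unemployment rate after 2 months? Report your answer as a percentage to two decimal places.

With a fixed labor force, u_{t+1} = u_t + s·(1−u_t) − f·u_t = u_t·(1−s−f) + s.
Here 1−s−f = 0.737 and s = 0.028.
u_1 = 0.147300 × 0.737 + 0.028 = 0.136560.
u_2 = 0.136560 × 0.737 + 0.028 = 0.128645.

Unemployment rate after two months ≈ 12.86%.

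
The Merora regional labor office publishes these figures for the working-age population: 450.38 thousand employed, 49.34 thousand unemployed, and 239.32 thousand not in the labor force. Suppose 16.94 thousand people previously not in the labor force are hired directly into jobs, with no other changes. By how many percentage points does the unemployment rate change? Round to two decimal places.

The unemployment rate changes by −0.32 percentage points.

Initially, labor force = 450.38 + 49.34 = 499.72 thousand, so u = 49.34/499.72 = 9.87%.
After the change, employed and labor force both rise by 16.94; unemployed unchanged → E = 467.32, U = 49.34, labor force = 516.66 thousand.
New unemployment rate = 49.34 / 516.66 = 9.55%.
Change = 9.55% − 9.87% = −0.32 percentage points.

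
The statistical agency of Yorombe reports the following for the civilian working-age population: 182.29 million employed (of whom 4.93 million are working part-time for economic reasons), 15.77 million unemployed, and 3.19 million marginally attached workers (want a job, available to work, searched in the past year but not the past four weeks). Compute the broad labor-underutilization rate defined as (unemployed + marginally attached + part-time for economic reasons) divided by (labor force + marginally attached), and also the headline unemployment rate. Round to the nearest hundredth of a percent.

Broad underutilization rate ≈ 11.87%; headline unemployment rate ≈ 7.96%.

Labor force = 182.29 + 15.77 = 198.06 million.
Numerator = 15.77 + 3.19 + 4.93 = 23.89 million.
Denominator = 198.06 + 3.19 = 201.25 million.
Broad rate = 23.89 / 201.25 = 11.87%.
Headline unemployment rate = 15.77 / 198.06 = 7.96%.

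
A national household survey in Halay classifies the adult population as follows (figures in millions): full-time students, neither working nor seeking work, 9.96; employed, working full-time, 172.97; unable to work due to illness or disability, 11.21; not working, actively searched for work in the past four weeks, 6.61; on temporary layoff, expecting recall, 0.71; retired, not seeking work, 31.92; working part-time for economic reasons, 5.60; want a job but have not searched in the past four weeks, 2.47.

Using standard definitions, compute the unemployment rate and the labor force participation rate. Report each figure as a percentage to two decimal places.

Employed = 172.97 + 5.60 = 178.57 million (anyone who worked, including part-time for economic reasons, counts as employed).
Unemployed = 6.61 + 0.71 = 7.32 million (jobless and actively searching, or on temporary layoff).
Labor force = 178.57 + 7.32 = 185.89 million.
Not in labor force = 9.96 + 11.21 + 31.92 + 2.47 = 55.56 million (those not working and not actively searching are outside the labor force — including those who want a job but have given up searching).
Civilian working-age population = 185.89 + 55.56 = 241.45 million.
Unemployment rate = 7.32 / 185.89 = 3.94%.
Labor force participation rate = 185.89 / 241.45 = 76.99%.

Unemployment rate ≈ 3.94%; labor force participation rate ≈ 76.99%.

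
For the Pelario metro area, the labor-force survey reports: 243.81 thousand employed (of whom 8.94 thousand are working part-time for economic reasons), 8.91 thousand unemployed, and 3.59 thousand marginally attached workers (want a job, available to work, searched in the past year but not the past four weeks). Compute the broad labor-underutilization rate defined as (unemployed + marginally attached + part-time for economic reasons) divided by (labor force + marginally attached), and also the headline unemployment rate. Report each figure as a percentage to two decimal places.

Broad underutilization rate ≈ 8.36%; headline unemployment rate ≈ 3.53%.

Labor force = 243.81 + 8.91 = 252.72 thousand.
Numerator = 8.91 + 3.59 + 8.94 = 21.44 thousand.
Denominator = 252.72 + 3.59 = 256.31 thousand.
Broad rate = 21.44 / 256.31 = 8.36%.
Headline unemployment rate = 8.91 / 252.72 = 3.53%.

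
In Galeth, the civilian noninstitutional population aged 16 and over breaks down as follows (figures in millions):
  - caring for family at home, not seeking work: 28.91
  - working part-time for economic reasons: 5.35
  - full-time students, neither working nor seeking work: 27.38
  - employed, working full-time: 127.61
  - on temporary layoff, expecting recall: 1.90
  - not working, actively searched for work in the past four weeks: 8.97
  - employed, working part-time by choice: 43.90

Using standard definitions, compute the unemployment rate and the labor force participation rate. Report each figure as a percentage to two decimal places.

Unemployment rate ≈ 5.79%; labor force participation rate ≈ 76.93%.

Employed = 5.35 + 127.61 + 43.90 = 176.86 million (anyone who worked, including part-time for economic reasons, counts as employed).
Unemployed = 1.90 + 8.97 = 10.87 million (jobless and actively searching, or on temporary layoff).
Labor force = 176.86 + 10.87 = 187.73 million.
Not in labor force = 28.91 + 27.38 = 56.29 million (those not working and not actively searching are outside the labor force).
Civilian working-age population = 187.73 + 56.29 = 244.02 million.
Unemployment rate = 10.87 / 187.73 = 5.79%.
Labor force participation rate = 187.73 / 244.02 = 76.93%.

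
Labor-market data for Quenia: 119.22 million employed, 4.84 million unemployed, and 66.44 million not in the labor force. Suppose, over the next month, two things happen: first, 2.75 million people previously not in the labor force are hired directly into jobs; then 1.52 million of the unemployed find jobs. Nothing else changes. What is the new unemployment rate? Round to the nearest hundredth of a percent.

Initially, labor force = 119.22 + 4.84 = 124.06 million, so u = 4.84/124.06 = 3.90%.
After the first change, employed and labor force both rise by 2.75; unemployed unchanged → E = 121.97, U = 4.84, labor force = 126.81 million.
After the second change, unemployed falls and employed rises by 1.52; labor force unchanged → E = 123.49, U = 3.32, labor force = 126.81 million.
New unemployment rate = 3.32 / 126.81 = 2.62%.

New unemployment rate ≈ 2.62%.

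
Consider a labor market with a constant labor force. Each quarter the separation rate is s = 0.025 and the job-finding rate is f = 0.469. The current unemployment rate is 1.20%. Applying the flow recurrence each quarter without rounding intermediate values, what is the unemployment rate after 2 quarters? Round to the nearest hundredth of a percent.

With a fixed labor force, u_{t+1} = u_t + s·(1−u_t) − f·u_t = u_t·(1−s−f) + s.
Here 1−s−f = 0.506 and s = 0.025.
u_1 = 0.012000 × 0.506 + 0.025 = 0.031072.
u_2 = 0.031072 × 0.506 + 0.025 = 0.040722.

Unemployment rate after two quarters ≈ 4.07%.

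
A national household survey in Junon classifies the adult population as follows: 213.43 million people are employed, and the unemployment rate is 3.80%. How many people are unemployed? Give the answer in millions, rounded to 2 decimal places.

About 8.43 million are unemployed.

Let U be the number unemployed. The labor force is E + U, and U/(E+U) = 0.0380.
So U = 0.0380 × 213.43 / (1 − 0.0380) = 8.1103 / 0.9620 ≈ 8.43 million.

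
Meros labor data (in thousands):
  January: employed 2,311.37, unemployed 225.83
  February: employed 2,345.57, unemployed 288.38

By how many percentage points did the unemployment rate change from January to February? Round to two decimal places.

The unemployment rate changed by +2.05 percentage points.

January: labor force = 2,311.37 + 225.83 = 2,537.20; u = 225.83/2,537.20 = 8.90%.
February: labor force = 2,345.57 + 288.38 = 2,633.95; u = 288.38/2,633.95 = 10.95%.
Change = 10.95% − 8.90% = +2.05 pp.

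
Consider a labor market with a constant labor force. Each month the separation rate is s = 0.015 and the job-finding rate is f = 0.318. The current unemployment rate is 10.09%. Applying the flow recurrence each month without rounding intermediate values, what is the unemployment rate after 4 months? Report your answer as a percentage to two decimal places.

With a fixed labor force, u_{t+1} = u_t + s·(1−u_t) − f·u_t = u_t·(1−s−f) + s.
Here 1−s−f = 0.667 and s = 0.015.
u_1 = 0.100900 × 0.667 + 0.015 = 0.082300.
u_2 = 0.082300 × 0.667 + 0.015 = 0.069894.
u_3 = 0.069894 × 0.667 + 0.015 = 0.061619.
u_4 = 0.061619 × 0.667 + 0.015 = 0.056100.

Unemployment rate after four months ≈ 5.61%.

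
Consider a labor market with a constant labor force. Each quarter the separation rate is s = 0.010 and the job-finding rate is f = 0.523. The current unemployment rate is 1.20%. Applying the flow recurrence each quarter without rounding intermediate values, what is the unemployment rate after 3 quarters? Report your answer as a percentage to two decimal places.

Unemployment rate after three quarters ≈ 1.81%.

With a fixed labor force, u_{t+1} = u_t + s·(1−u_t) − f·u_t = u_t·(1−s−f) + s.
Here 1−s−f = 0.467 and s = 0.010.
u_1 = 0.012000 × 0.467 + 0.010 = 0.015604.
u_2 = 0.015604 × 0.467 + 0.010 = 0.017287.
u_3 = 0.017287 × 0.467 + 0.010 = 0.018073.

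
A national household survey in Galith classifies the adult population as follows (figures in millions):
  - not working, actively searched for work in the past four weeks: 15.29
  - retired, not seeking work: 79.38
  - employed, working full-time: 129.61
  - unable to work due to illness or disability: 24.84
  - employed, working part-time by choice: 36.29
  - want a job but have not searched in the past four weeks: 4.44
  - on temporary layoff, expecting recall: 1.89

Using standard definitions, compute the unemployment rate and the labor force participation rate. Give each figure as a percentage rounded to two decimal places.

Employed = 129.61 + 36.29 = 165.90 million.
Unemployed = 15.29 + 1.89 = 17.18 million (jobless and actively searching, or on temporary layoff).
Labor force = 165.90 + 17.18 = 183.08 million.
Not in labor force = 79.38 + 24.84 + 4.44 = 108.66 million (those not working and not actively searching are outside the labor force — including those who want a job but have given up searching).
Civilian working-age population = 183.08 + 108.66 = 291.74 million.
Unemployment rate = 17.18 / 183.08 = 9.38%.
Labor force participation rate = 183.08 / 291.74 = 62.75%.

Unemployment rate ≈ 9.38%; labor force participation rate ≈ 62.75%.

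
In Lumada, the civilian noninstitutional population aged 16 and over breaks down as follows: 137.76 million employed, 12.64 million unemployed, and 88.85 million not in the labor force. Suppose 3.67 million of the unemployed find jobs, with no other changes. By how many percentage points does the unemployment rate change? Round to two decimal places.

Initially, labor force = 137.76 + 12.64 = 150.40 million, so u = 12.64/150.40 = 8.40%.
After the change, unemployed falls and employed rises by 3.67; labor force unchanged → E = 141.43, U = 8.97, labor force = 150.40 million.
New unemployment rate = 8.97 / 150.40 = 5.96%.
Change = 5.96% − 8.40% = −2.44 percentage points.

The unemployment rate changes by −2.44 percentage points.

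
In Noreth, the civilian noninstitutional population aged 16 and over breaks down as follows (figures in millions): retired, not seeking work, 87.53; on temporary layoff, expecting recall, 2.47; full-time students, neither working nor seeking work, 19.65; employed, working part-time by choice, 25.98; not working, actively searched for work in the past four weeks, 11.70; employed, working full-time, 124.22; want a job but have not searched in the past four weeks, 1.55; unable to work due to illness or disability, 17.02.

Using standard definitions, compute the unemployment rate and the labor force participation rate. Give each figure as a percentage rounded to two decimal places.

Employed = 25.98 + 124.22 = 150.20 million.
Unemployed = 2.47 + 11.70 = 14.17 million (jobless and actively searching, or on temporary layoff).
Labor force = 150.20 + 14.17 = 164.37 million.
Not in labor force = 87.53 + 19.65 + 1.55 + 17.02 = 125.75 million (those not working and not actively searching are outside the labor force — including those who want a job but have given up searching).
Civilian working-age population = 164.37 + 125.75 = 290.12 million.
Unemployment rate = 14.17 / 164.37 = 8.62%.
Labor force participation rate = 164.37 / 290.12 = 56.66%.

Unemployment rate ≈ 8.62%; labor force participation rate ≈ 56.66%.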